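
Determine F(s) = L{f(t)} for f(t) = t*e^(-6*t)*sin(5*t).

L{sin(5t)} = 5/(s^2 + 25).
Multiplying by e^(-6t) shifts s → s + 6, so L{e^(-6*t)*sin(5*t)} = 5/((s + 6)^2 + 25).
Then apply L{t·g(t)} = -d/ds[G(s)] with G(s) = 5/((s + 6)^2 + 25):
differentiating 1 time and applying the sign gives 10*(s + 6)/(s^2 + 12*s + 61)^2.

F(s) = 10*(s + 6)/(s^2 + 12*s + 61)^2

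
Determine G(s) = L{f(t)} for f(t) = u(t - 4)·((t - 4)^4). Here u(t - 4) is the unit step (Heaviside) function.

By the second shifting theorem, L{u(t - c)·g(t - c)} = e^(-cs)·H(s) with c = 4 and H(s) = L{g(t)}.
L{t^4} = 4!/s^5 = 24/s^5.

G(s) = 24*exp(-4*s)/s^5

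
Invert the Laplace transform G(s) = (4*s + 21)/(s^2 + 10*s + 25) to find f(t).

Factor the denominator: s^2 + 10*s + 25 = (s + 5)^2.
Partial fraction decomposition gives [4/(s + 5)] + [(s + 5)^(-2)].
Invert each term: 4/(s + 5) ↔ 4e^(-5t); 1/(s + 5)^2 ↔ t·e^(-5t).

f(t) = t*exp(-5*t) + 4*exp(-5*t)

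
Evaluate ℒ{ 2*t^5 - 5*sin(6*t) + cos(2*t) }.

s/(s^2 + 4) - 30/(s^2 + 36) + 240/s^6

The transform is linear, so treat each term independently.
L{cos(2t)} = s/(s^2 + 4); (-5)·[L{sin(6t)} = 6/(s^2 + 36)]; (2)·[L{t^5} = 5!/s^6 = 120/s^6].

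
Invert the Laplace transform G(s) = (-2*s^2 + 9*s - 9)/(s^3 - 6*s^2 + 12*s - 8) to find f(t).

Factor the denominator: s^3 - 6*s^2 + 12*s - 8 = (s - 2)^3.
Partial fraction decomposition gives [-2/(s - 2)] + [(s - 2)^(-2)] + [(s - 2)^(-3)].
Invert each term: -2/(s - 2) ↔ -2e^(2t); 1/(s - 2)^2 ↔ t·e^(2t); 1/(s - 2)^3 ↔ (1/2)t^2·e^(2t).

f(t) = t^2*exp(2*t)/2 + t*exp(2*t) - 2*exp(2*t)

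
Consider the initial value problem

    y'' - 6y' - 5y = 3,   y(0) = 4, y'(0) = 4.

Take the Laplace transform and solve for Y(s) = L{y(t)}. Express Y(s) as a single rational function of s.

Y(s) = (4*s^2 - 20*s + 3)/(s^3 - 6*s^2 - 5*s)

Laplace-transform each side.
The derivative rules (L{y''} = s^2 Y - s·y(0) - y'(0) and L{y'} = sY - y(0), with y(0) = 4, y'(0) = 4) turn the left side into (s^2 - 6*s - 5)Y - (4*s - 20).
The right side is L{3} = 3/s.
So (s^2 - 6*s - 5)Y = 3/s + (4*s - 20).
Divide through and combine into a single rational function.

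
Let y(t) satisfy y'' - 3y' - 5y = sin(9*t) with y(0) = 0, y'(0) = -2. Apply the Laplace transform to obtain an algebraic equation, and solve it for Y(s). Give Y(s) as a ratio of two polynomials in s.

Laplace-transform each side.
With L{y''} = s^2 Y - s·y(0) - y'(0) and L{y'} = sY - y(0), with y(0) = 0, y'(0) = -2: the LHS transforms to (s^2 - 3*s - 5)Y - (-2).
The right side is L{sin(9*t)} = 9/(s^2 + 81).
So (s^2 - 3*s - 5)Y = 9/(s^2 + 81) + (-2).
Divide through and combine into a single rational function.

Y(s) = (-2*s^2 - 153)/(s^4 - 3*s^3 + 76*s^2 - 243*s - 405)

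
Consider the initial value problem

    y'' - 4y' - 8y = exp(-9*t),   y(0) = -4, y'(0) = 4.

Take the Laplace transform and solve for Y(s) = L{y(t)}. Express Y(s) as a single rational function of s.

Laplace-transform each side.
With L{y''} = s^2 Y - s·y(0) - y'(0) and L{y'} = sY - y(0), with y(0) = -4, y'(0) = 4: the LHS transforms to (s^2 - 4*s - 8)Y - (-4*s + 20).
The right side is L{exp(-9*t)} = 1/(s + 9).
So (s^2 - 4*s - 8)Y = 1/(s + 9) + (-4*s + 20).
Isolate Y and clear denominators.

Y(s) = (-4*s^2 - 16*s + 181)/(s^3 + 5*s^2 - 44*s - 72)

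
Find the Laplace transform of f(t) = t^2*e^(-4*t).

L{e^(-4t)} = 1/(s + 4).
Then apply L{t^2·g(t)} = (-1)^2 d^2/ds^2[H(s)] with H(s) = 1/(s + 4):
differentiating 2 times and applying the sign gives 2/(s + 4)^3.

2/(s + 4)^3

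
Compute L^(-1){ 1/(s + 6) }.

exp(-6*t)

Since L{e^(-6t)} = 1/(s + 6), the inverse is e^(-6*t).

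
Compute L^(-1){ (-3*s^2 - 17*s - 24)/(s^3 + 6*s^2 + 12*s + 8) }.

-t^2*exp(-2*t) - 5*t*exp(-2*t) - 3*exp(-2*t)

Factor the denominator: s^3 + 6*s^2 + 12*s + 8 = (s + 2)^3.
Partial fraction decomposition gives [-3/(s + 2)] + [-5/(s + 2)^2] + [-2/(s + 2)^3].
Invert each term: -3/(s + 2) ↔ -3e^(-2t); -5/(s + 2)^2 ↔ -5t·e^(-2t); -2/(s + 2)^3 ↔ (-1)t^2·e^(-2t).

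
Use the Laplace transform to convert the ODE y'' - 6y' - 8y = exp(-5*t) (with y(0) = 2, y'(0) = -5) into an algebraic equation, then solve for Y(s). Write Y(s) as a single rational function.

Y(s) = (2*s^2 - 7*s - 84)/(s^3 - s^2 - 38*s - 40)

Take the Laplace transform of both sides.
The derivative rules (L{y''} = s^2 Y - s·y(0) - y'(0) and L{y'} = sY - y(0), with y(0) = 2, y'(0) = -5) turn the left side into (s^2 - 6*s - 8)Y - (2*s - 17).
The right side is L{exp(-5*t)} = 1/(s + 5).
So (s^2 - 6*s - 8)Y = 1/(s + 5) + (2*s - 17).
Isolate Y and clear denominators.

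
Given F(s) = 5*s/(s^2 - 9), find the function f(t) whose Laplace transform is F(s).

f(t) = 5*cosh(3*t)

Since L{cosh(3t)} = s/(s^2 - 9), the inverse is cosh(3*t), scaled by 5.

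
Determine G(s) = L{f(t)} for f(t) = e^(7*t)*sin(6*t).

L{sin(6t)} = 6/(s^2 + 36).
By the first shifting theorem, multiplying by e^(7t) replaces s with s - 7.

G(s) = 6/((s - 7)^2 + 36)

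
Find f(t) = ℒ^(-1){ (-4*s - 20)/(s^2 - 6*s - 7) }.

f(t) = -6*exp(7*t) + 2*exp(-t)

Factor the denominator: s^2 - 6*s - 7 = (s - 7)*(s + 1).
Partial fraction decomposition gives [2/(s + 1)] + [-6/(s - 7)].
Invert each term: 2/(s + 1) ↔ 2e^(-t); -6/(s - 7) ↔ -6e^(7t).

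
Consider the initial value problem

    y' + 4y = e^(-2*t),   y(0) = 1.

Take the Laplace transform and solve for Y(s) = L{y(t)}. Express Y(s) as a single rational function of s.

Y(s) = (s + 3)/(s^2 + 6*s + 8)

Take the Laplace transform of both sides.
The derivative rules (L{y'} = sY - y(0) = sY - 1) turn the left side into (s + 4)Y - (1).
The right side is L{e^(-2*t)} = 1/(s + 2).
So (s + 4)Y = 1/(s + 2) + (1).
Divide through and combine into a single rational function.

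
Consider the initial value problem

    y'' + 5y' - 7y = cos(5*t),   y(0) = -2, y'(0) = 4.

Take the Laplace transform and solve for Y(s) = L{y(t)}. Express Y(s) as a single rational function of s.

Y(s) = (-2*s^3 - 6*s^2 - 49*s - 150)/(s^4 + 5*s^3 + 18*s^2 + 125*s - 175)

Take the Laplace transform of both sides.
With L{y''} = s^2 Y - s·y(0) - y'(0) and L{y'} = sY - y(0), with y(0) = -2, y'(0) = 4: the LHS transforms to (s^2 + 5*s - 7)Y - (-2*s - 6).
The right side is L{cos(5*t)} = s/(s^2 + 25).
So (s^2 + 5*s - 7)Y = s/(s^2 + 25) + (-2*s - 6).
Divide through and combine into a single rational function.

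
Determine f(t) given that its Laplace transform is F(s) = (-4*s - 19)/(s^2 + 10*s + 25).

f(t) = t*exp(-5*t) - 4*exp(-5*t)

Factor the denominator: s^2 + 10*s + 25 = (s + 5)^2.
Partial fraction decomposition gives [-4/(s + 5)] + [(s + 5)^(-2)].
Invert each term: -4/(s + 5) ↔ -4e^(-5t); 1/(s + 5)^2 ↔ t·e^(-5t).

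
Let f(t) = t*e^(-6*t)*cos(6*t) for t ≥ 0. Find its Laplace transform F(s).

F(s) = s*(s + 12)/(s^2 + 12*s + 72)^2

L{cos(6t)} = s/(s^2 + 36).
Multiplying by e^(-6t) shifts s → s + 6, so L{e^(-6*t)*cos(6*t)} = (s + 6)/((s + 6)^2 + 36).
Then apply L{t·g(t)} = -d/ds[G(s)] with G(s) = (s + 6)/((s + 6)^2 + 36):
differentiating 1 time and applying the sign gives s*(s + 12)/(s^2 + 12*s + 72)^2.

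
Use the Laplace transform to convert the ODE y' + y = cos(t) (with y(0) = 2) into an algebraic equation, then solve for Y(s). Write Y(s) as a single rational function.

Transform both sides with L{·}.
With L{y'} = sY - y(0) = sY - 2: the LHS transforms to (s + 1)Y - (2).
The right side is L{cos(t)} = s/(s^2 + 1).
So (s + 1)Y = s/(s^2 + 1) + (2).
Divide through and combine into a single rational function.

Y(s) = (2*s^2 + s + 2)/(s^3 + s^2 + s + 1)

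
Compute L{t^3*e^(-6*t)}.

L{t^3} = 3!/s^4 = 6/s^4.
By the first shifting theorem, multiplying by e^(-6t) replaces s with s + 6.

6/(s + 6)^4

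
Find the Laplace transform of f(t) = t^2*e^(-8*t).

L{e^(-8t)} = 1/(s + 8).
Then apply L{t^2·g(t)} = (-1)^2 d^2/ds^2[H(s)] with H(s) = 1/(s + 8):
differentiating 2 times and applying the sign gives 2/(s + 8)^3.

2/(s + 8)^3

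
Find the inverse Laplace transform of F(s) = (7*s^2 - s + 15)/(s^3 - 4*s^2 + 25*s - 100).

3*exp(4*t) + 3*sin(5*t) + 4*cos(5*t)

Factor the denominator: s^3 - 4*s^2 + 25*s - 100 = (s - 4)*(s^2 + 25).
Partial fraction decomposition gives [3/(s - 4)] + [4*s/(s^2 + 25)] + [15/(s^2 + 25)].
Invert each term: 3/(s - 4) ↔ 3e^(4t); 4·s/(s^2 + 25) ↔ 4cos(5t); 3·5/(s^2 + 25) ↔ 3sin(5t).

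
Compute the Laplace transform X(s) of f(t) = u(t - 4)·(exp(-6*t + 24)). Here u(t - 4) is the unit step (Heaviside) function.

X(s) = exp(-4*s)/(s + 6)

By the second shifting theorem, L{u(t - c)·g(t - c)} = e^(-cs)·G(s) with c = 4 and G(s) = L{g(t)}.
L{e^(-6t)} = 1/(s + 6).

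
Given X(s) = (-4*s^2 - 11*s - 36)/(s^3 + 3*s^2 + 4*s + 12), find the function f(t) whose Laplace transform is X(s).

Factor the denominator: s^3 + 3*s^2 + 4*s + 12 = (s + 3)*(s^2 + 4).
Partial fraction decomposition gives [-3/(s + 3)] + [-s/(s^2 + 4)] + [-8/(s^2 + 4)].
Invert each term: -3/(s + 3) ↔ -3e^(-3t); -1·s/(s^2 + 4) ↔ -cos(2t); -4·2/(s^2 + 4) ↔ -4sin(2t).

f(t) = -4*sin(2*t) - cos(2*t) - 3*exp(-3*t)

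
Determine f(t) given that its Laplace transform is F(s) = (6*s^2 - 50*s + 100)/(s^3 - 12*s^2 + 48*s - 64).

Factor the denominator: s^3 - 12*s^2 + 48*s - 64 = (s - 4)^3.
Partial fraction decomposition gives [6/(s - 4)] + [-2/(s - 4)^2] + [-4/(s - 4)^3].
Invert each term: 6/(s - 4) ↔ 6e^(4t); -2/(s - 4)^2 ↔ -2t·e^(4t); -4/(s - 4)^3 ↔ (-2)t^2·e^(4t).

f(t) = -2*t^2*exp(4*t) - 2*t*exp(4*t) + 6*exp(4*t)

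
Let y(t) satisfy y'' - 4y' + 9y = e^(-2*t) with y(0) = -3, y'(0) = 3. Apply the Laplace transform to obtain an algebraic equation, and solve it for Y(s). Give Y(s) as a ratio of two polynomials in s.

Y(s) = (-3*s^2 + 9*s + 31)/(s^3 - 2*s^2 + s + 18)

Laplace-transform each side.
With L{y''} = s^2 Y - s·y(0) - y'(0) and L{y'} = sY - y(0), with y(0) = -3, y'(0) = 3: the LHS transforms to (s^2 - 4*s + 9)Y - (-3*s + 15).
The right side is L{e^(-2*t)} = 1/(s + 2).
So (s^2 - 4*s + 9)Y = 1/(s + 2) + (-3*s + 15).
Divide through and combine into a single rational function.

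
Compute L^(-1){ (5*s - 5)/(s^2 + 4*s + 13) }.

-5*exp(-2*t)*sin(3*t) + 5*exp(-2*t)*cos(3*t)

Complete the square in the denominator: s^2 + 4*s + 13 = (s + 2)^2 + 3^2.
Split the numerator to match: 5*s - 5 = 5·(s + 2) - 5·3.
Invert each term: 5·(s + 2)/((s + 2)^2 + 9) ↔ 5e^(-2t)cos(3t); -5·3/((s + 2)^2 + 9) ↔ -5e^(-2t)sin(3t).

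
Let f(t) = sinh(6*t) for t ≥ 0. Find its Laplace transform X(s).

X(s) = 6/(s^2 - 36)

L{sinh(6t)} = 6/(s^2 - 36).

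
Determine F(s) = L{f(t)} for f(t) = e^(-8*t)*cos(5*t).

F(s) = (s + 8)/((s + 8)^2 + 25)

L{cos(5t)} = s/(s^2 + 25).
By the first shifting theorem, multiplying by e^(-8t) replaces s with s + 8.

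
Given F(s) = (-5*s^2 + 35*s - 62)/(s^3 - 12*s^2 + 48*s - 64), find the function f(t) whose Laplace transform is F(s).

f(t) = -t^2*exp(4*t) - 5*t*exp(4*t) - 5*exp(4*t)

Factor the denominator: s^3 - 12*s^2 + 48*s - 64 = (s - 4)^3.
Partial fraction decomposition gives [-5/(s - 4)] + [-5/(s - 4)^2] + [-2/(s - 4)^3].
Invert each term: -5/(s - 4) ↔ -5e^(4t); -5/(s - 4)^2 ↔ -5t·e^(4t); -2/(s - 4)^3 ↔ (-1)t^2·e^(4t).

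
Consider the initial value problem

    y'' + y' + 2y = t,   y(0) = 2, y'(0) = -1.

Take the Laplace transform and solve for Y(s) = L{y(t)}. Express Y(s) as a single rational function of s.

Transform both sides with L{·}.
The derivative rules (L{y''} = s^2 Y - s·y(0) - y'(0) and L{y'} = sY - y(0), with y(0) = 2, y'(0) = -1) turn the left side into (s^2 + s + 2)Y - (2*s + 1).
The right side is L{t} = s^(-2).
So (s^2 + s + 2)Y = s^(-2) + (2*s + 1).
Divide through and combine into a single rational function.

Y(s) = (2*s^3 + s^2 + 1)/(s^4 + s^3 + 2*s^2)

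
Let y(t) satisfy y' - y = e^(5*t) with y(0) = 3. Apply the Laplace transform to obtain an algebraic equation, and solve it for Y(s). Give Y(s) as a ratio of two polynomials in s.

Apply the Laplace transform to the equation.
Using L{y'} = sY - y(0) = sY - 3, the left side becomes (s - 1)Y - (3).
The right side is L{e^(5*t)} = 1/(s - 5).
So (s - 1)Y = 1/(s - 5) + (3).
Divide through and combine into a single rational function.

Y(s) = (3*s - 14)/(s^2 - 6*s + 5)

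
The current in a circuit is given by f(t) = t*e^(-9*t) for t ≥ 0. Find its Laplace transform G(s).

G(s) = (s + 9)^(-2)

L{e^(-9t)} = 1/(s + 9).
Then apply L{t·g(t)} = -d/ds[H(s)] with H(s) = 1/(s + 9):
differentiating 1 time and applying the sign gives (s + 9)^(-2).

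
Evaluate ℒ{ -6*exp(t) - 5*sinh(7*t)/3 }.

-35/(3*(s^2 - 49)) - 6/(s - 1)

Apply the Laplace transform termwise.
(-5/3)·[L{sinh(7t)} = 7/(s^2 - 49)]; (-6)·[L{e^(t)} = 1/(s - 1)].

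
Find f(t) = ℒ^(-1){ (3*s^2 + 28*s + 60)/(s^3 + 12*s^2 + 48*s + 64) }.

f(t) = -2*t^2*exp(-4*t) + 4*t*exp(-4*t) + 3*exp(-4*t)

Factor the denominator: s^3 + 12*s^2 + 48*s + 64 = (s + 4)^3.
Partial fraction decomposition gives [3/(s + 4)] + [4/(s + 4)^2] + [-4/(s + 4)^3].
Invert each term: 3/(s + 4) ↔ 3e^(-4t); 4/(s + 4)^2 ↔ 4t·e^(-4t); -4/(s + 4)^3 ↔ (-2)t^2·e^(-4t).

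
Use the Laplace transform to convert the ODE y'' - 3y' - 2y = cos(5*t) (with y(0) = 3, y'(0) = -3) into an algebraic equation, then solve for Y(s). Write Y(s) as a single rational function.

Y(s) = (3*s^3 - 12*s^2 + 76*s - 300)/(s^4 - 3*s^3 + 23*s^2 - 75*s - 50)

Take the Laplace transform of both sides.
Using L{y''} = s^2 Y - s·y(0) - y'(0) and L{y'} = sY - y(0), with y(0) = 3, y'(0) = -3, the left side becomes (s^2 - 3*s - 2)Y - (3*s - 12).
The right side is L{cos(5*t)} = s/(s^2 + 25).
So (s^2 - 3*s - 2)Y = s/(s^2 + 25) + (3*s - 12).
Solve for Y(s) and write it as one ratio of polynomials.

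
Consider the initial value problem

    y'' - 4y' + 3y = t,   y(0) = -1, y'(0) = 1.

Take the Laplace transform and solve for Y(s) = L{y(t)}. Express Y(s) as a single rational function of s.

Y(s) = (-s^3 + 5*s^2 + 1)/(s^4 - 4*s^3 + 3*s^2)

Laplace-transform each side.
With L{y''} = s^2 Y - s·y(0) - y'(0) and L{y'} = sY - y(0), with y(0) = -1, y'(0) = 1: the LHS transforms to (s^2 - 4*s + 3)Y - (-s + 5).
The right side is L{t} = s^(-2).
So (s^2 - 4*s + 3)Y = s^(-2) + (-s + 5).
Isolate Y and clear denominators.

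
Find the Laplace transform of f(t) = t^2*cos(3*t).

2*s*(s^2 - 27)/(s^2 + 9)^3

L{cos(3t)} = s/(s^2 + 9).
Then apply L{t^2·g(t)} = (-1)^2 d^2/ds^2[G(s)] with G(s) = s/(s^2 + 9):
differentiating 2 times and applying the sign gives 2*s*(s^2 - 27)/(s^2 + 9)^3.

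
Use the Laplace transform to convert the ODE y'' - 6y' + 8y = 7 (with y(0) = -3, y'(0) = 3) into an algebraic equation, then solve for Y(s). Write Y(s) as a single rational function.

Take the Laplace transform of both sides.
With L{y''} = s^2 Y - s·y(0) - y'(0) and L{y'} = sY - y(0), with y(0) = -3, y'(0) = 3: the LHS transforms to (s^2 - 6*s + 8)Y - (-3*s + 21).
The right side is L{7} = 7/s.
So (s^2 - 6*s + 8)Y = 7/s + (-3*s + 21).
Isolate Y and clear denominators.

Y(s) = (-3*s^2 + 21*s + 7)/(s^3 - 6*s^2 + 8*s)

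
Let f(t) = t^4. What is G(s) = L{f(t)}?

G(s) = 24/s^5

L{t^4} = 4!/s^5 = 24/s^5.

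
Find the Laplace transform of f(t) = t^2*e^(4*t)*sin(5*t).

L{sin(5t)} = 5/(s^2 + 25).
Multiplying by e^(4t) shifts s → s - 4, so L{e^(4*t)*sin(5*t)} = 5/((s - 4)^2 + 25).
Then apply L{t^2·g(t)} = (-1)^2 d^2/ds^2[G(s)] with G(s) = 5/((s - 4)^2 + 25):
differentiating 2 times and applying the sign gives 10*(3*s^2 - 24*s + 23)/(s^2 - 8*s + 41)^3.

10*(3*s^2 - 24*s + 23)/(s^2 - 8*s + 41)^3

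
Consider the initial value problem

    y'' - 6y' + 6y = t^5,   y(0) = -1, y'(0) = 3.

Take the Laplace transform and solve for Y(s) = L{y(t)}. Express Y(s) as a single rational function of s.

Take the Laplace transform of both sides.
Using L{y''} = s^2 Y - s·y(0) - y'(0) and L{y'} = sY - y(0), with y(0) = -1, y'(0) = 3, the left side becomes (s^2 - 6*s + 6)Y - (-s + 9).
The right side is L{t^5} = 120/s^6.
So (s^2 - 6*s + 6)Y = 120/s^6 + (-s + 9).
Divide through and combine into a single rational function.

Y(s) = (-s^7 + 9*s^6 + 120)/(s^8 - 6*s^7 + 6*s^6)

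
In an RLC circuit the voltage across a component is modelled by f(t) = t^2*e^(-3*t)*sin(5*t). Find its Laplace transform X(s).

L{sin(5t)} = 5/(s^2 + 25).
Multiplying by e^(-3t) shifts s → s + 3, so L{e^(-3*t)*sin(5*t)} = 5/((s + 3)^2 + 25).
Then apply L{t^2·g(t)} = (-1)^2 d^2/ds^2[G(s)] with G(s) = 5/((s + 3)^2 + 25):
differentiating 2 times and applying the sign gives 10*(3*s^2 + 18*s + 2)/(s^2 + 6*s + 34)^3.

X(s) = 10*(3*s^2 + 18*s + 2)/(s^2 + 6*s + 34)^3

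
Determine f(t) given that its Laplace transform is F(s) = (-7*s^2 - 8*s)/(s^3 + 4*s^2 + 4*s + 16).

f(t) = 2*sin(2*t) - 3*cos(2*t) - 4*exp(-4*t)

Factor the denominator: s^3 + 4*s^2 + 4*s + 16 = (s + 4)*(s^2 + 4).
Partial fraction decomposition gives [-4/(s + 4)] + [-3*s/(s^2 + 4)] + [4/(s^2 + 4)].
Invert each term: -4/(s + 4) ↔ -4e^(-4t); -3·s/(s^2 + 4) ↔ -3cos(2t); 2·2/(s^2 + 4) ↔ 2sin(2t).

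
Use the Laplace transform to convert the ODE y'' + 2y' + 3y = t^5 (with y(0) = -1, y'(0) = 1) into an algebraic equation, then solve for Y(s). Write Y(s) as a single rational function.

Y(s) = (-s^7 - s^6 + 120)/(s^8 + 2*s^7 + 3*s^6)

Laplace-transform each side.
With L{y''} = s^2 Y - s·y(0) - y'(0) and L{y'} = sY - y(0), with y(0) = -1, y'(0) = 1: the LHS transforms to (s^2 + 2*s + 3)Y - (-s - 1).
The right side is L{t^5} = 120/s^6.
So (s^2 + 2*s + 3)Y = 120/s^6 + (-s - 1).
Isolate Y and clear denominators.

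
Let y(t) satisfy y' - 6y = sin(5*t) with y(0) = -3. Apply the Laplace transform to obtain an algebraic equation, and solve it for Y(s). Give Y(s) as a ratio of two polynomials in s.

Y(s) = (-3*s^2 - 70)/(s^3 - 6*s^2 + 25*s - 150)

Apply the Laplace transform to the equation.
With L{y'} = sY - y(0) = sY - (-3): the LHS transforms to (s - 6)Y - (-3).
The right side is L{sin(5*t)} = 5/(s^2 + 25).
So (s - 6)Y = 5/(s^2 + 25) + (-3).
Divide through and combine into a single rational function.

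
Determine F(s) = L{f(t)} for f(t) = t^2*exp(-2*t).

L{e^(-2t)} = 1/(s + 2).
Then apply L{t^2·g(t)} = (-1)^2 d^2/ds^2[G(s)] with G(s) = 1/(s + 2):
differentiating 2 times and applying the sign gives 2/(s + 2)^3.

F(s) = 2/(s + 2)^3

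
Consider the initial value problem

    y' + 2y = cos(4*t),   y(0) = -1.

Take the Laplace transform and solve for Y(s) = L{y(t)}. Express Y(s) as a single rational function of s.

Transform both sides with L{·}.
Using L{y'} = sY - y(0) = sY - (-1), the left side becomes (s + 2)Y - (-1).
The right side is L{cos(4*t)} = s/(s^2 + 16).
So (s + 2)Y = s/(s^2 + 16) + (-1).
Isolate Y and clear denominators.

Y(s) = (-s^2 + s - 16)/(s^3 + 2*s^2 + 16*s + 32)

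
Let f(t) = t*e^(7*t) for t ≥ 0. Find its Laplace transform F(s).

L{e^(7t)} = 1/(s - 7).
Then apply L{t·g(t)} = -d/ds[G(s)] with G(s) = 1/(s - 7):
differentiating 1 time and applying the sign gives (s - 7)^(-2).

F(s) = (s - 7)^(-2)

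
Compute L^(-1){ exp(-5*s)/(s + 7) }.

Heaviside(t - 5)*(exp(-7*t + 35))

The factor e^(-5s) signals a time shift by c = 5 (second shifting theorem).
L{e^(-7t)} = 1/(s + 7), so L^-1{1/(s + 7)} = exp(-7*t).
Hence the inverse is u(t - 5) times that function evaluated at t - 5.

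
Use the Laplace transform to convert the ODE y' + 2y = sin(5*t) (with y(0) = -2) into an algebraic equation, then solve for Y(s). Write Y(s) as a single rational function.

Y(s) = (-2*s^2 - 45)/(s^3 + 2*s^2 + 25*s + 50)

Transform both sides with L{·}.
Using L{y'} = sY - y(0) = sY - (-2), the left side becomes (s + 2)Y - (-2).
The right side is L{sin(5*t)} = 5/(s^2 + 25).
So (s + 2)Y = 5/(s^2 + 25) + (-2).
Isolate Y and clear denominators.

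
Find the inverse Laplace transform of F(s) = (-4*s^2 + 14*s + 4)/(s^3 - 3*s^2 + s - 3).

exp(3*t) - sin(t) - 5*cos(t)

Factor the denominator: s^3 - 3*s^2 + s - 3 = (s - 3)*(s^2 + 1).
Partial fraction decomposition gives [1/(s - 3)] + [-5*s/(s^2 + 1)] + [-1/(s^2 + 1)].
Invert each term: 1/(s - 3) ↔ e^(3t); -5·s/(s^2 + 1) ↔ -5cos(t); -1·1/(s^2 + 1) ↔ -sin(t).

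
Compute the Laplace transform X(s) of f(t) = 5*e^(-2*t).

X(s) = 5/(s + 2)

L{5} = 5/s.
By the first shifting theorem, multiplying by e^(-2t) replaces s with s + 2.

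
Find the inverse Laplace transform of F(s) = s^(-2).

Since L{t} = 1!/s^2 = 1/s^2, the inverse is t.

t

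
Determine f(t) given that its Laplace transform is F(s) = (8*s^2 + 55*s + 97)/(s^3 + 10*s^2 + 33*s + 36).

Factor the denominator: s^3 + 10*s^2 + 33*s + 36 = (s + 3)^2*(s + 4).
Partial fraction decomposition gives [3/(s + 3)] + [4/(s + 3)^2] + [5/(s + 4)].
Invert each term: 3/(s + 3) ↔ 3e^(-3t); 4/(s + 3)^2 ↔ 4t·e^(-3t); 5/(s + 4) ↔ 5e^(-4t).

f(t) = 4*t*exp(-3*t) + 3*exp(-3*t) + 5*exp(-4*t)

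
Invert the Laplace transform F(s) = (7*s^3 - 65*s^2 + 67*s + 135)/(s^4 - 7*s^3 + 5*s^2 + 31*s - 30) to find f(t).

Factor the denominator: s^4 - 7*s^3 + 5*s^2 + 31*s - 30 = (s - 5)*(s - 3)*(s - 1)*(s + 2).
Partial fraction decomposition gives [3/(s + 2)] + [3/(s - 3)] + [-5/(s - 5)] + [6/(s - 1)].
Invert each term: 3/(s + 2) ↔ 3e^(-2t); 3/(s - 3) ↔ 3e^(3t); -5/(s - 5) ↔ -5e^(5t); 6/(s - 1) ↔ 6e^(t).

f(t) = -5*exp(5*t) + 3*exp(3*t) + 6*exp(t) + 3*exp(-2*t)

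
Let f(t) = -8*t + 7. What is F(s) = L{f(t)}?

F(s) = 7/s - 8/s^2

By linearity of the Laplace transform, transform each term separately.
L{7} = 7/s; (-8)·[L{t} = 1!/s^2 = 1/s^2].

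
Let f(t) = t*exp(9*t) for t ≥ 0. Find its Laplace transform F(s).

F(s) = (s - 9)^(-2)

L{e^(9t)} = 1/(s - 9).
Then apply L{t·g(t)} = -d/ds[G(s)] with G(s) = 1/(s - 9):
differentiating 1 time and applying the sign gives (s - 9)^(-2).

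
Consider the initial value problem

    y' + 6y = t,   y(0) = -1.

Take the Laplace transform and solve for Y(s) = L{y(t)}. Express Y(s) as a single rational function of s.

Y(s) = (-s^2 + 1)/(s^3 + 6*s^2)

Transform both sides with L{·}.
Using L{y'} = sY - y(0) = sY - (-1), the left side becomes (s + 6)Y - (-1).
The right side is L{t} = s^(-2).
So (s + 6)Y = s^(-2) + (-1).
Divide through and combine into a single rational function.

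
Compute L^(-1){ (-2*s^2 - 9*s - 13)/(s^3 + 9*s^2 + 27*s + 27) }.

-2*t^2*exp(-3*t) + 3*t*exp(-3*t) - 2*exp(-3*t)

Factor the denominator: s^3 + 9*s^2 + 27*s + 27 = (s + 3)^3.
Partial fraction decomposition gives [-2/(s + 3)] + [3/(s + 3)^2] + [-4/(s + 3)^3].
Invert each term: -2/(s + 3) ↔ -2e^(-3t); 3/(s + 3)^2 ↔ 3t·e^(-3t); -4/(s + 3)^3 ↔ (-2)t^2·e^(-3t).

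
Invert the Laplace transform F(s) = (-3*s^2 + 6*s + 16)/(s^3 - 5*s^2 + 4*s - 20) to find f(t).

Factor the denominator: s^3 - 5*s^2 + 4*s - 20 = (s - 5)*(s^2 + 4).
Partial fraction decomposition gives [-1/(s - 5)] + [-2*s/(s^2 + 4)] + [-4/(s^2 + 4)].
Invert each term: -1/(s - 5) ↔ -e^(5t); -2·s/(s^2 + 4) ↔ -2cos(2t); -2·2/(s^2 + 4) ↔ -2sin(2t).

f(t) = -exp(5*t) - 2*sin(2*t) - 2*cos(2*t)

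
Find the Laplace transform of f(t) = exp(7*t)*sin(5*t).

L{sin(5t)} = 5/(s^2 + 25).
By the first shifting theorem, multiplying by e^(7t) replaces s with s - 7.

5/((s - 7)^2 + 25)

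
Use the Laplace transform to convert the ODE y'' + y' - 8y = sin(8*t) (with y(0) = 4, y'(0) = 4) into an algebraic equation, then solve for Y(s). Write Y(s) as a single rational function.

Y(s) = (4*s^3 + 8*s^2 + 256*s + 520)/(s^4 + s^3 + 56*s^2 + 64*s - 512)

Laplace-transform each side.
The derivative rules (L{y''} = s^2 Y - s·y(0) - y'(0) and L{y'} = sY - y(0), with y(0) = 4, y'(0) = 4) turn the left side into (s^2 + s - 8)Y - (4*s + 8).
The right side is L{sin(8*t)} = 8/(s^2 + 64).
So (s^2 + s - 8)Y = 8/(s^2 + 64) + (4*s + 8).
Solve for Y(s) and write it as one ratio of polynomials.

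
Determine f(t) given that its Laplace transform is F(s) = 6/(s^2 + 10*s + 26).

Rewrite the denominator: s^2 + 10*s + 26 = (s + 5)^2 + 1.
The form in (s + 5) signals a first-shifting-theorem factor e^(-5t).
Since L{sin(t)} = 1/(s^2 + 1), the inverse is e^(-5*t)*sin(t), scaled by 6.

f(t) = 6*exp(-5*t)*sin(t)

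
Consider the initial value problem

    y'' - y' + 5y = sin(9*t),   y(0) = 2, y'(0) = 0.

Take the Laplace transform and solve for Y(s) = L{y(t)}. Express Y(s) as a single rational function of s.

Y(s) = (2*s^3 - 2*s^2 + 162*s - 153)/(s^4 - s^3 + 86*s^2 - 81*s + 405)

Take the Laplace transform of both sides.
The derivative rules (L{y''} = s^2 Y - s·y(0) - y'(0) and L{y'} = sY - y(0), with y(0) = 2, y'(0) = 0) turn the left side into (s^2 - s + 5)Y - (2*s - 2).
The right side is L{sin(9*t)} = 9/(s^2 + 81).
So (s^2 - s + 5)Y = 9/(s^2 + 81) + (2*s - 2).
Divide through and combine into a single rational function.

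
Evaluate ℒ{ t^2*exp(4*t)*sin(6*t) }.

36*(s^2 - 8*s + 4)/(s^2 - 8*s + 52)^3

L{sin(6t)} = 6/(s^2 + 36).
Multiplying by e^(4t) shifts s → s - 4, so L{exp(4*t)*sin(6*t)} = 6/((s - 4)^2 + 36).
Then apply L{t^2·g(t)} = (-1)^2 d^2/ds^2[H(s)] with H(s) = 6/((s - 4)^2 + 36):
differentiating 2 times and applying the sign gives 36*(s^2 - 8*s + 4)/(s^2 - 8*s + 52)^3.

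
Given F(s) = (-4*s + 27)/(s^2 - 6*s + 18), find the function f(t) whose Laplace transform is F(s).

Complete the square in the denominator: s^2 - 6*s + 18 = (s - 3)^2 + 3^2.
Split the numerator to match: -4*s + 27 = -4·(s - 3) + 5·3.
Invert each term: -4·(s - 3)/((s - 3)^2 + 9) ↔ -4e^(3t)cos(3t); 5·3/((s - 3)^2 + 9) ↔ 5e^(3t)sin(3t).

f(t) = 5*exp(3*t)*sin(3*t) - 4*exp(3*t)*cos(3*t)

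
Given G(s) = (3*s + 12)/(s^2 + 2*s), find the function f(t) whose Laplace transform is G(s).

f(t) = 6 - 3*exp(-2*t)

Factor the denominator: s^2 + 2*s = s*(s + 2).
Partial fraction decomposition gives [6/s] + [-3/(s + 2)].
Invert each term: 6/(s - 0) ↔ 6e^(0t); -3/(s + 2) ↔ -3e^(-2t).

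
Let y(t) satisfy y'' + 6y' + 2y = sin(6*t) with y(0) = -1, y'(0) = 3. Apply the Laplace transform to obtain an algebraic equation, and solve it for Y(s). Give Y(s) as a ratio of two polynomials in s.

Y(s) = (-s^3 - 3*s^2 - 36*s - 102)/(s^4 + 6*s^3 + 38*s^2 + 216*s + 72)

Take the Laplace transform of both sides.
Using L{y''} = s^2 Y - s·y(0) - y'(0) and L{y'} = sY - y(0), with y(0) = -1, y'(0) = 3, the left side becomes (s^2 + 6*s + 2)Y - (-s - 3).
The right side is L{sin(6*t)} = 6/(s^2 + 36).
So (s^2 + 6*s + 2)Y = 6/(s^2 + 36) + (-s - 3).
Isolate Y and clear denominators.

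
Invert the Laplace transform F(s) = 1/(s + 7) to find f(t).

Since L{e^(-7t)} = 1/(s + 7), the inverse is e^(-7*t).

f(t) = exp(-7*t)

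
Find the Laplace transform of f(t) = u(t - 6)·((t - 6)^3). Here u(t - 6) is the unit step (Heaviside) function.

By the second shifting theorem, L{u(t - c)·g(t - c)} = e^(-cs)·G(s) with c = 6 and G(s) = L{g(t)}.
L{t^3} = 3!/s^4 = 6/s^4.

6*exp(-6*s)/s^4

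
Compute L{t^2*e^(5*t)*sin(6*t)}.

36*(s^2 - 10*s + 13)/(s^2 - 10*s + 61)^3

L{sin(6t)} = 6/(s^2 + 36).
Multiplying by e^(5t) shifts s → s - 5, so L{e^(5*t)*sin(6*t)} = 6/((s - 5)^2 + 36).
Then apply L{t^2·g(t)} = (-1)^2 d^2/ds^2[G(s)] with G(s) = 6/((s - 5)^2 + 36):
differentiating 2 times and applying the sign gives 36*(s^2 - 10*s + 13)/(s^2 - 10*s + 61)^3.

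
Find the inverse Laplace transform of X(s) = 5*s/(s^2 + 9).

Since L{cos(3t)} = s/(s^2 + 9), the inverse is cos(3*t), scaled by 5.

5*cos(3*t)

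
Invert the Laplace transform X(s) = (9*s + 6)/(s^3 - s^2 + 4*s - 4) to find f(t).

f(t) = 3*exp(t) + 3*sin(2*t) - 3*cos(2*t)

Factor the denominator: s^3 - s^2 + 4*s - 4 = (s - 1)*(s^2 + 4).
Partial fraction decomposition gives [3/(s - 1)] + [-3*s/(s^2 + 4)] + [6/(s^2 + 4)].
Invert each term: 3/(s - 1) ↔ 3e^(t); -3·s/(s^2 + 4) ↔ -3cos(2t); 3·2/(s^2 + 4) ↔ 3sin(2t).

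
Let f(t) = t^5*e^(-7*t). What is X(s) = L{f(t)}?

X(s) = 120/(s + 7)^6

L{t^5} = 5!/s^6 = 120/s^6.
By the first shifting theorem, multiplying by e^(-7t) replaces s with s + 7.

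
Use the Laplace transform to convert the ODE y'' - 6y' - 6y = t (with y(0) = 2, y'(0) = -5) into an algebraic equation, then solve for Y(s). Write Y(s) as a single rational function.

Y(s) = (2*s^3 - 17*s^2 + 1)/(s^4 - 6*s^3 - 6*s^2)

Take the Laplace transform of both sides.
With L{y''} = s^2 Y - s·y(0) - y'(0) and L{y'} = sY - y(0), with y(0) = 2, y'(0) = -5: the LHS transforms to (s^2 - 6*s - 6)Y - (2*s - 17).
The right side is L{t} = s^(-2).
So (s^2 - 6*s - 6)Y = s^(-2) + (2*s - 17).
Divide through and combine into a single rational function.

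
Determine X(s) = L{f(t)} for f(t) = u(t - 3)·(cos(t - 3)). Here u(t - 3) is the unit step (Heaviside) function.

X(s) = s*exp(-3*s)/(s^2 + 1)

By the second shifting theorem, L{u(t - c)·g(t - c)} = e^(-cs)·G(s) with c = 3 and G(s) = L{g(t)}.
L{cos(t)} = s/(s^2 + 1).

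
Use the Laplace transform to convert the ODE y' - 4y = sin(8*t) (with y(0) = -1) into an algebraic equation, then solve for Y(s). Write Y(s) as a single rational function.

Y(s) = (-s^2 - 56)/(s^3 - 4*s^2 + 64*s - 256)

Apply the Laplace transform to the equation.
The derivative rules (L{y'} = sY - y(0) = sY - (-1)) turn the left side into (s - 4)Y - (-1).
The right side is L{sin(8*t)} = 8/(s^2 + 64).
So (s - 4)Y = 8/(s^2 + 64) + (-1).
Solve for Y(s) and write it as one ratio of polynomials.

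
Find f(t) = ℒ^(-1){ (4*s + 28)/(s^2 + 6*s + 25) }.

Complete the square in the denominator: s^2 + 6*s + 25 = (s + 3)^2 + 4^2.
Split the numerator to match: 4*s + 28 = 4·(s + 3) + 4·4.
Invert each term: 4·(s + 3)/((s + 3)^2 + 16) ↔ 4e^(-3t)cos(4t); 4·4/((s + 3)^2 + 16) ↔ 4e^(-3t)sin(4t).

f(t) = 4*exp(-3*t)*sin(4*t) + 4*exp(-3*t)*cos(4*t)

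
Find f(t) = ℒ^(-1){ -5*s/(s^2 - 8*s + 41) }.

f(t) = -4*exp(4*t)*sin(5*t) - 5*exp(4*t)*cos(5*t)

Complete the square in the denominator: s^2 - 8*s + 41 = (s - 4)^2 + 5^2.
Split the numerator to match: -5*s = -5·(s - 4) - 4·5.
Invert each term: -5·(s - 4)/((s - 4)^2 + 25) ↔ -5e^(4t)cos(5t); -4·5/((s - 4)^2 + 25) ↔ -4e^(4t)sin(5t).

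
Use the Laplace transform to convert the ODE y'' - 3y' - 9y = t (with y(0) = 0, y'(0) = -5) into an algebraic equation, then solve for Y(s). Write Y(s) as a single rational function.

Y(s) = (-5*s^2 + 1)/(s^4 - 3*s^3 - 9*s^2)

Laplace-transform each side.
The derivative rules (L{y''} = s^2 Y - s·y(0) - y'(0) and L{y'} = sY - y(0), with y(0) = 0, y'(0) = -5) turn the left side into (s^2 - 3*s - 9)Y - (-5).
The right side is L{t} = s^(-2).
So (s^2 - 3*s - 9)Y = s^(-2) + (-5).
Divide through and combine into a single rational function.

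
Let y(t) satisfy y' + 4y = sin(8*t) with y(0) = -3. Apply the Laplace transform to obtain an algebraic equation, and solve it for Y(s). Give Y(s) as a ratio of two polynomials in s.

Transform both sides with L{·}.
With L{y'} = sY - y(0) = sY - (-3): the LHS transforms to (s + 4)Y - (-3).
The right side is L{sin(8*t)} = 8/(s^2 + 64).
So (s + 4)Y = 8/(s^2 + 64) + (-3).
Isolate Y and clear denominators.

Y(s) = (-3*s^2 - 184)/(s^3 + 4*s^2 + 64*s + 256)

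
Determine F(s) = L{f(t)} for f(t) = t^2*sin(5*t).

L{sin(5t)} = 5/(s^2 + 25).
Then apply L{t^2·g(t)} = (-1)^2 d^2/ds^2[G(s)] with G(s) = 5/(s^2 + 25):
differentiating 2 times and applying the sign gives 10*(3*s^2 - 25)/(s^2 + 25)^3.

F(s) = 10*(3*s^2 - 25)/(s^2 + 25)^3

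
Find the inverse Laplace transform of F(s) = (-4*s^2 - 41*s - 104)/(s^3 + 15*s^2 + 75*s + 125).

Factor the denominator: s^3 + 15*s^2 + 75*s + 125 = (s + 5)^3.
Partial fraction decomposition gives [-4/(s + 5)] + [-1/(s + 5)^2] + [(s + 5)^(-3)].
Invert each term: -4/(s + 5) ↔ -4e^(-5t); -1/(s + 5)^2 ↔ -t·e^(-5t); 1/(s + 5)^3 ↔ (1/2)t^2·e^(-5t).

t^2*exp(-5*t)/2 - t*exp(-5*t) - 4*exp(-5*t)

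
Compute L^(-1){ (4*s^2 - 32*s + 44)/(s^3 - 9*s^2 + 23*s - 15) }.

-2*exp(5*t) + 4*exp(3*t) + 2*exp(t)

Factor the denominator: s^3 - 9*s^2 + 23*s - 15 = (s - 5)*(s - 3)*(s - 1).
Partial fraction decomposition gives [-2/(s - 5)] + [2/(s - 1)] + [4/(s - 3)].
Invert each term: -2/(s - 5) ↔ -2e^(5t); 2/(s - 1) ↔ 2e^(t); 4/(s - 3) ↔ 4e^(3t).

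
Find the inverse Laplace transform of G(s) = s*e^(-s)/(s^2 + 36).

The factor e^(-s) signals a time shift by c = 1 (second shifting theorem).
L{cos(6t)} = s/(s^2 + 36), so L^-1{s/(s^2 + 36)} = cos(6*t).
Hence the inverse is u(t - 1) times that function evaluated at t - 1.

Heaviside(t - 1)*(cos(6*t - 6))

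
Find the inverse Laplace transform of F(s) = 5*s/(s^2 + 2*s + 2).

-5*exp(-t)*sin(t) + 5*exp(-t)*cos(t)

Complete the square in the denominator: s^2 + 2*s + 2 = (s + 1)^2 + 1^2.
Split the numerator to match: 5*s = 5·(s + 1) - 5·1.
Invert each term: 5·(s + 1)/((s + 1)^2 + 1) ↔ 5e^(-t)cos(t); -5·1/((s + 1)^2 + 1) ↔ -5e^(-t)sin(t).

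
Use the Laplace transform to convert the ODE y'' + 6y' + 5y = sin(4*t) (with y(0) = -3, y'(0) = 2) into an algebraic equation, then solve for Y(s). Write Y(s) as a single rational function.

Y(s) = (-3*s^3 - 16*s^2 - 48*s - 252)/(s^4 + 6*s^3 + 21*s^2 + 96*s + 80)

Transform both sides with L{·}.
With L{y''} = s^2 Y - s·y(0) - y'(0) and L{y'} = sY - y(0), with y(0) = -3, y'(0) = 2: the LHS transforms to (s^2 + 6*s + 5)Y - (-3*s - 16).
The right side is L{sin(4*t)} = 4/(s^2 + 16).
So (s^2 + 6*s + 5)Y = 4/(s^2 + 16) + (-3*s - 16).
Divide through and combine into a single rational function.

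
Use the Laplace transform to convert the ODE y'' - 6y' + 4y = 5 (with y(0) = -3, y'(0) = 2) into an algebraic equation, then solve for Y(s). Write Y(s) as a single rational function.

Apply the Laplace transform to the equation.
The derivative rules (L{y''} = s^2 Y - s·y(0) - y'(0) and L{y'} = sY - y(0), with y(0) = -3, y'(0) = 2) turn the left side into (s^2 - 6*s + 4)Y - (-3*s + 20).
The right side is L{5} = 5/s.
So (s^2 - 6*s + 4)Y = 5/s + (-3*s + 20).
Isolate Y and clear denominators.

Y(s) = (-3*s^2 + 20*s + 5)/(s^3 - 6*s^2 + 4*s)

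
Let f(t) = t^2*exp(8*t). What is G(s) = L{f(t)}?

G(s) = 2/(s - 8)^3

L{e^(8t)} = 1/(s - 8).
Then apply L{t^2·g(t)} = (-1)^2 d^2/ds^2[H(s)] with H(s) = 1/(s - 8):
differentiating 2 times and applying the sign gives 2/(s - 8)^3.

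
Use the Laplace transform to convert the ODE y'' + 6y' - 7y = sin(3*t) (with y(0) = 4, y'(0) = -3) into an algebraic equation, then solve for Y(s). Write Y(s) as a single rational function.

Y(s) = (4*s^3 + 21*s^2 + 36*s + 192)/(s^4 + 6*s^3 + 2*s^2 + 54*s - 63)

Laplace-transform each side.
With L{y''} = s^2 Y - s·y(0) - y'(0) and L{y'} = sY - y(0), with y(0) = 4, y'(0) = -3: the LHS transforms to (s^2 + 6*s - 7)Y - (4*s + 21).
The right side is L{sin(3*t)} = 3/(s^2 + 9).
So (s^2 + 6*s - 7)Y = 3/(s^2 + 9) + (4*s + 21).
Solve for Y(s) and write it as one ratio of polynomials.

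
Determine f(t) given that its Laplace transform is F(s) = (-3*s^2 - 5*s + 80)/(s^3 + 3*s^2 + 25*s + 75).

Factor the denominator: s^3 + 3*s^2 + 25*s + 75 = (s + 3)*(s^2 + 25).
Partial fraction decomposition gives [2/(s + 3)] + [-5*s/(s^2 + 25)] + [10/(s^2 + 25)].
Invert each term: 2/(s + 3) ↔ 2e^(-3t); -5·s/(s^2 + 25) ↔ -5cos(5t); 2·5/(s^2 + 25) ↔ 2sin(5t).

f(t) = 2*sin(5*t) - 5*cos(5*t) + 2*exp(-3*t)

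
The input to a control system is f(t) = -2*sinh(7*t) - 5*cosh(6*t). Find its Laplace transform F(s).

Apply the Laplace transform termwise.
(-5)·[L{cosh(6t)} = s/(s^2 - 36)]; (-2)·[L{sinh(7t)} = 7/(s^2 - 49)].

F(s) = -5*s/(s^2 - 36) - 14/(s^2 - 49)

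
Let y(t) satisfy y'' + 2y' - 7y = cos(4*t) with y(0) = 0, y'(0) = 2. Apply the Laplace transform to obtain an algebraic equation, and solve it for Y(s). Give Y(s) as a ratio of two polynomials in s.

Laplace-transform each side.
Using L{y''} = s^2 Y - s·y(0) - y'(0) and L{y'} = sY - y(0), with y(0) = 0, y'(0) = 2, the left side becomes (s^2 + 2*s - 7)Y - (2).
The right side is L{cos(4*t)} = s/(s^2 + 16).
So (s^2 + 2*s - 7)Y = s/(s^2 + 16) + (2).
Isolate Y and clear denominators.

Y(s) = (2*s^2 + s + 32)/(s^4 + 2*s^3 + 9*s^2 + 32*s - 112)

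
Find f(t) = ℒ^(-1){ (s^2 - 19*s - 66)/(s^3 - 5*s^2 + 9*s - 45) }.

f(t) = -4*exp(5*t) + 2*sin(3*t) + 5*cos(3*t)

Factor the denominator: s^3 - 5*s^2 + 9*s - 45 = (s - 5)*(s^2 + 9).
Partial fraction decomposition gives [-4/(s - 5)] + [5*s/(s^2 + 9)] + [6/(s^2 + 9)].
Invert each term: -4/(s - 5) ↔ -4e^(5t); 5·s/(s^2 + 9) ↔ 5cos(3t); 2·3/(s^2 + 9) ↔ 2sin(3t).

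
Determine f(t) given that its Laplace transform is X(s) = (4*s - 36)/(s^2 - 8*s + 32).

f(t) = -5*exp(4*t)*sin(4*t) + 4*exp(4*t)*cos(4*t)

Complete the square in the denominator: s^2 - 8*s + 32 = (s - 4)^2 + 4^2.
Split the numerator to match: 4*s - 36 = 4·(s - 4) - 5·4.
Invert each term: 4·(s - 4)/((s - 4)^2 + 16) ↔ 4e^(4t)cos(4t); -5·4/((s - 4)^2 + 16) ↔ -5e^(4t)sin(4t).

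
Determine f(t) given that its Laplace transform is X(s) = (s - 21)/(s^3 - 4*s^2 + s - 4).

f(t) = -exp(4*t) + 5*sin(t) + cos(t)

Factor the denominator: s^3 - 4*s^2 + s - 4 = (s - 4)*(s^2 + 1).
Partial fraction decomposition gives [-1/(s - 4)] + [s/(s^2 + 1)] + [5/(s^2 + 1)].
Invert each term: -1/(s - 4) ↔ -e^(4t); 1·s/(s^2 + 1) ↔ cos(t); 5·1/(s^2 + 1) ↔ 5sin(t).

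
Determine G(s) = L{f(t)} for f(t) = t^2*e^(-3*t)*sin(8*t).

G(s) = 16*(3*s^2 + 18*s - 37)/(s^2 + 6*s + 73)^3

L{sin(8t)} = 8/(s^2 + 64).
Multiplying by e^(-3t) shifts s → s + 3, so L{e^(-3*t)*sin(8*t)} = 8/((s + 3)^2 + 64).
Then apply L{t^2·g(t)} = (-1)^2 d^2/ds^2[H(s)] with H(s) = 8/((s + 3)^2 + 64):
differentiating 2 times and applying the sign gives 16*(3*s^2 + 18*s - 37)/(s^2 + 6*s + 73)^3.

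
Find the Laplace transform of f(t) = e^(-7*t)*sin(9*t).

L{sin(9t)} = 9/(s^2 + 81).
By the first shifting theorem, multiplying by e^(-7t) replaces s with s + 7.

9/((s + 7)^2 + 81)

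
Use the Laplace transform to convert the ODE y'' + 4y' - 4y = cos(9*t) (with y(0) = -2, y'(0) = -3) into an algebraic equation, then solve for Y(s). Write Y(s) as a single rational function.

Apply the Laplace transform to the equation.
With L{y''} = s^2 Y - s·y(0) - y'(0) and L{y'} = sY - y(0), with y(0) = -2, y'(0) = -3: the LHS transforms to (s^2 + 4*s - 4)Y - (-2*s - 11).
The right side is L{cos(9*t)} = s/(s^2 + 81).
So (s^2 + 4*s - 4)Y = s/(s^2 + 81) + (-2*s - 11).
Isolate Y and clear denominators.

Y(s) = (-2*s^3 - 11*s^2 - 161*s - 891)/(s^4 + 4*s^3 + 77*s^2 + 324*s - 324)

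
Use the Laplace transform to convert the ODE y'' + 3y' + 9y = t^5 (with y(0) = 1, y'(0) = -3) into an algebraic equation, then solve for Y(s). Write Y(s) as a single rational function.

Apply the Laplace transform to the equation.
The derivative rules (L{y''} = s^2 Y - s·y(0) - y'(0) and L{y'} = sY - y(0), with y(0) = 1, y'(0) = -3) turn the left side into (s^2 + 3*s + 9)Y - (s).
The right side is L{t^5} = 120/s^6.
So (s^2 + 3*s + 9)Y = 120/s^6 + (s).
Isolate Y and clear denominators.

Y(s) = (s^7 + 120)/(s^8 + 3*s^7 + 9*s^6)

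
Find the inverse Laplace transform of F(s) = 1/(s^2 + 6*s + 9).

Rewrite the denominator: s^2 + 6*s + 9 = (s + 3)^2.
The form in (s + 3) signals a first-shifting-theorem factor e^(-3t).
Since L{t} = 1!/s^2 = 1/s^2, the inverse is t*e^(-3*t).

t*exp(-3*t)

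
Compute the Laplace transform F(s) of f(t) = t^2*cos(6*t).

L{cos(6t)} = s/(s^2 + 36).
Then apply L{t^2·g(t)} = (-1)^2 d^2/ds^2[G(s)] with G(s) = s/(s^2 + 36):
differentiating 2 times and applying the sign gives 2*s*(s^2 - 108)/(s^2 + 36)^3.

F(s) = 2*s*(s^2 - 108)/(s^2 + 36)^3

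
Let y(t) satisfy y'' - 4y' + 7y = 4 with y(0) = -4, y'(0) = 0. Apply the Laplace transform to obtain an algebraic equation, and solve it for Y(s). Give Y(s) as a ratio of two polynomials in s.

Y(s) = (-4*s^2 + 16*s + 4)/(s^3 - 4*s^2 + 7*s)

Laplace-transform each side.
Using L{y''} = s^2 Y - s·y(0) - y'(0) and L{y'} = sY - y(0), with y(0) = -4, y'(0) = 0, the left side becomes (s^2 - 4*s + 7)Y - (-4*s + 16).
The right side is L{4} = 4/s.
So (s^2 - 4*s + 7)Y = 4/s + (-4*s + 16).
Divide through and combine into a single rational function.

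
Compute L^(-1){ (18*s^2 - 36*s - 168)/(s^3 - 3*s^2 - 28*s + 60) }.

6*exp(6*t) + 6*exp(2*t) + 6*exp(-5*t)

Factor the denominator: s^3 - 3*s^2 - 28*s + 60 = (s - 6)*(s - 2)*(s + 5).
Partial fraction decomposition gives [6/(s + 5)] + [6/(s - 6)] + [6/(s - 2)].
Invert each term: 6/(s + 5) ↔ 6e^(-5t); 6/(s - 6) ↔ 6e^(6t); 6/(s - 2) ↔ 6e^(2t).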